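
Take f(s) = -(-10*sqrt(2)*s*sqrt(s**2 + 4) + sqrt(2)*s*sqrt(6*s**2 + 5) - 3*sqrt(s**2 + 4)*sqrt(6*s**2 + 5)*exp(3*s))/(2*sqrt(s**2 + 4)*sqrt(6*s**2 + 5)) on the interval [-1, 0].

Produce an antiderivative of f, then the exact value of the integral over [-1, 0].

Whatever form F(s) takes, F'(s) = f(s) is non-negotiable.
F(s) = -sqrt(s**2/2 + 2) + 5*sqrt(3*s**2 + 5/2)/3 + exp(3*s)/2 is an antiderivative of f.
Check: d/ds[-sqrt(s**2/2 + 2) + 5*sqrt(3*s**2 + 5/2)/3 + exp(3*s)/2] = (10*sqrt(2)*s*sqrt(s**2 + 4) - sqrt(2)*s*sqrt(6*s**2 + 5) + 3*sqrt(s**2 + 4)*sqrt(6*s**2 + 5)*exp(3*s))/(2*sqrt(s**2 + 4)*sqrt(6*s**2 + 5)), which equals f(s).
F(0) = -sqrt(2) + 1/2 + 5*sqrt(10)/6; F(-1) = -sqrt(10)/2 + exp(-3)/2 + 5*sqrt(22)/6.
Integral = F(0) - F(-1) = -5*sqrt(22)/6 - sqrt(2) - exp(-3)/2 + 1/2 + 4*sqrt(10)/3.

Antiderivative: F(s) = -sqrt(s**2/2 + 2) + 5*sqrt(3*s**2 + 5/2)/3 + exp(3*s)/2; value = -5*sqrt(22)/6 - sqrt(2) - exp(-3)/2 + 1/2 + 4*sqrt(10)/3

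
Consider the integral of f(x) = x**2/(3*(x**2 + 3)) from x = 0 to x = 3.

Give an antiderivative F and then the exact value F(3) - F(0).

Since d/dx undoes antidifferentiation here, F'(x) = f(x) is required of F(x).
F(x) = x/3 - sqrt(3)*atan(sqrt(3)*x/3)/3 is an antiderivative of f.
Check: d/dx[x/3 - sqrt(3)*atan(sqrt(3)*x/3)/3] = x**2/(3*x**2 + 9), which equals f(x).
F(3) = -sqrt(3)*pi/9 + 1; F(0) = 0.
Integral = F(3) - F(0) = -sqrt(3)*pi/9 + 1.

Antiderivative: F(x) = x/3 - sqrt(3)*atan(sqrt(3)*x/3)/3; value = -sqrt(3)*pi/9 + 1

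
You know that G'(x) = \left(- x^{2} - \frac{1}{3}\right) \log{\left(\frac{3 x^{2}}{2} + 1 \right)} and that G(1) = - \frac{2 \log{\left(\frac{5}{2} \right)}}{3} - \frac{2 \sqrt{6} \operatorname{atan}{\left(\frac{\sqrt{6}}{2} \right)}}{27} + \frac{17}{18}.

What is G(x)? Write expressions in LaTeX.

The proposed G(x) is checked by its d/dx: the result must match the given G'(x).
A general antiderivative is \frac{2 x^{3}}{9} + \frac{2 x}{9} + \left(- \frac{x^{3}}{3} - \frac{x}{3}\right) \log{\left(\frac{3 x^{2}}{2} + 1 \right)} - \frac{2 \sqrt{6} \operatorname{atan}{\left(\frac{\sqrt{6} x}{2} \right)}}{27} + C.
The condition gives C = - \frac{2 \log{\left(\frac{5}{2} \right)}}{3} - \frac{2 \sqrt{6} \operatorname{atan}{\left(\frac{\sqrt{6}}{2} \right)}}{27} + \frac{17}{18} - (- \frac{2 \log{\left(\frac{5}{2} \right)}}{3} - \frac{2 \sqrt{6} \operatorname{atan}{\left(\frac{\sqrt{6}}{2} \right)}}{27} + \frac{4}{9}) = \frac{1}{2}.
So G(x) = \frac{12 x^{3} + 18 x \left(- x^{2} - 1\right) \log{\left(\frac{3 x^{2}}{2} + 1 \right)} + 12 x - 4 \sqrt{6} \operatorname{atan}{\left(\frac{\sqrt{6} x}{2} \right)} + 27}{54}.
Check: d/dx[\frac{12 x^{3} + 18 x \left(- x^{2} - 1\right) \log{\left(\frac{3 x^{2}}{2} + 1 \right)} + 12 x - 4 \sqrt{6} \operatorname{atan}{\left(\frac{\sqrt{6} x}{2} \right)} + 27}{54}] = - x^{2} \log{\left(\frac{3 x^{2}}{2} + 1 \right)} - \frac{\log{\left(\frac{3 x^{2}}{2} + 1 \right)}}{3}, which equals G'(x).

G(x) = \frac{12 x^{3} + 18 x \left(- x^{2} - 1\right) \log{\left(\frac{3 x^{2}}{2} + 1 \right)} + 12 x - 4 \sqrt{6} \operatorname{atan}{\left(\frac{\sqrt{6} x}{2} \right)} + 27}{54}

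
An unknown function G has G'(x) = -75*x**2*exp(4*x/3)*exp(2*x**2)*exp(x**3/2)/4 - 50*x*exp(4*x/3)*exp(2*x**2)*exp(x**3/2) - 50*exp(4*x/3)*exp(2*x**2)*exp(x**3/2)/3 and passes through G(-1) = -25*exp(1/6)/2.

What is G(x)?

G(x) = -25*exp(2*x)*exp(x**3/2 + 2*x**2 - 2*x/3)/2

G'(x) has the shape u'v + uv' for u = -25*exp(2*x)/2 and v = exp(x**3/2 + 2*x**2 - 2*x/3) — it is the derivative of the product u*v.
A general antiderivative is -25*exp(2*x)*exp(x**3/2 + 2*x**2 - 2*x/3)/2 + C.
The condition gives C = -25*exp(1/6)/2 - (-25*exp(1/6)/2) = 0.
So G(x) = -25*exp(2*x)*exp(x**3/2 + 2*x**2 - 2*x/3)/2.
Check: d/dx[-25*exp(2*x)*exp(x**3/2 + 2*x**2 - 2*x/3)/2] = -75*x**2*exp(4*x/3)*exp(2*x**2)*exp(x**3/2)/4 - 50*x*exp(4*x/3)*exp(2*x**2)*exp(x**3/2) - 50*exp(4*x/3)*exp(2*x**2)*exp(x**3/2)/3 = G'(x).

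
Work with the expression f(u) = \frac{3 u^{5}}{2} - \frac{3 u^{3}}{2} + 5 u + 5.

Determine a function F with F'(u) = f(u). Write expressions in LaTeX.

An antiderivative is F(u) = \frac{u \left(2 u^{5} - 3 u^{3} + 20 u + 40\right)}{8}.

The integrand splits into summands that can be handled one at a time.
Check: d/du[\frac{u \left(2 u^{5} - 3 u^{3} + 20 u + 40\right)}{8}] = \frac{3 u^{5}}{2} - \frac{3 u^{3}}{2} + 5 u + 5 = f(u).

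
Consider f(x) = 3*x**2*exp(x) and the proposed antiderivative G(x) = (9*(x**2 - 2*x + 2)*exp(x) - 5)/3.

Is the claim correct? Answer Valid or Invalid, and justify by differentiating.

Valid. The derivative of G reproduces f.

d/dx[G] = 3*x**2*exp(x)
This equals f(x) exactly, so the claim holds.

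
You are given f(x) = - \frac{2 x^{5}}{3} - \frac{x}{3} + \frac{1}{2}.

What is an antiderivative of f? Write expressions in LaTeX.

The integrand splits into summands that can be handled one at a time.
Check: d/dx[- \frac{x^{6}}{9} - \frac{x^{2}}{6} + \frac{x}{2}] = - \frac{2 x^{5}}{3} - \frac{x}{3} + \frac{1}{2} = f(x).

An antiderivative is F(x) = - \frac{x^{6}}{9} - \frac{x^{2}}{6} + \frac{x}{2}.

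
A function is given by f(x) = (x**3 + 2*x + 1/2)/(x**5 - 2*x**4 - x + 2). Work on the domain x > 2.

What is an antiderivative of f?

The denominator factors as 2*(x - 2)*(x - 1)*(x + 1)*(x**2 + 1); partial fractions split f into directly integrable pieces: x/(4*(x**2 + 1)) - 5/(24*(x + 1)) - 7/(8*(x - 1)) + 5/(6*(x - 2)).
Check: d/dx[5*log(x - 2)/6 - 7*log(x - 1)/8 - 5*log(x + 1)/24 + log(x**2 + 1)/8] = (2*x**3 + 4*x + 1)/(2*x**5 - 4*x**4 - 2*x + 4), which equals f(x).

An antiderivative is F(x) = 5*log(x - 2)/6 - 7*log(x - 1)/8 - 5*log(x + 1)/24 + log(x**2 + 1)/8.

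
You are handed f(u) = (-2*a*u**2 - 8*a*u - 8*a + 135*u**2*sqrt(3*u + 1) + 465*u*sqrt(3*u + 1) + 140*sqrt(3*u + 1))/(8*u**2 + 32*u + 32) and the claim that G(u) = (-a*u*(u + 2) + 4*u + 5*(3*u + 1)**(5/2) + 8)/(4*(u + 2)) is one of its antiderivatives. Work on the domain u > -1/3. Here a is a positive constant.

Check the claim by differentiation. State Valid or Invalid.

d/du[G] = (-2*a*u**2 - 8*a*u - 8*a + 135*u**2*sqrt(3*u + 1) + 465*u*sqrt(3*u + 1) + 140*sqrt(3*u + 1))/(8*u**2 + 32*u + 32)
This equals f(u) exactly, so the claim holds.

Valid. The derivative of G reproduces f.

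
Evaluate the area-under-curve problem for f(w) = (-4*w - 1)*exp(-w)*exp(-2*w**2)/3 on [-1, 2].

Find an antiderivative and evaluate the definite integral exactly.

Antiderivative: F(w) = exp(-2*w**2 - w)/3; value = -exp(-1)/3 + exp(-10)/3

f matches the chain-rule pattern g'(h)*h' with inner function h(w) = -2*w**2 - w; substituting u = h(w) collapses the integral.
F(w) = exp(-2*w**2 - w)/3 is an antiderivative of f.
Check: d/dw[exp(-2*w**2 - w)/3] = (-4*w - 1)*exp(-w)*exp(-2*w**2)/3 = f(w).
F(2) = exp(-10)/3; F(-1) = exp(-1)/3.
Integral = F(2) - F(-1) = -exp(-1)/3 + exp(-10)/3.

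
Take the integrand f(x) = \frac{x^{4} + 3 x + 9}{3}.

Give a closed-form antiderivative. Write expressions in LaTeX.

An antiderivative is F(x) = \frac{x \left(2 x^{4} + 15 x + 90\right)}{30}.

Differentiate the proposed F(x) back; it has to land on f(x) exactly.
Check: d/dx[\frac{x \left(2 x^{4} + 15 x + 90\right)}{30}] = \frac{x^{4}}{3} + x + 3, which equals f(x).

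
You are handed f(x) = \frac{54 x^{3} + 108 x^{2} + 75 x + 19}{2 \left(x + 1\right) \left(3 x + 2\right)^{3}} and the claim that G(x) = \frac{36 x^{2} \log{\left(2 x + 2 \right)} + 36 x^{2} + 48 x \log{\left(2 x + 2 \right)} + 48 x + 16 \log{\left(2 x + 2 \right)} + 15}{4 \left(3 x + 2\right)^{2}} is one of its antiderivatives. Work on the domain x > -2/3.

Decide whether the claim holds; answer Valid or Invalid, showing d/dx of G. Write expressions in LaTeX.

Valid. The derivative of G reproduces f.

d/dx[G] = \frac{54 x^{3} + 108 x^{2} + 75 x + 19}{54 x^{4} + 162 x^{3} + 180 x^{2} + 88 x + 16}
This equals f(x) exactly, so the claim holds.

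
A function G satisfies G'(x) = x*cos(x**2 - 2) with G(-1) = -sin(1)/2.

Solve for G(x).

The substitution u = x**2 - 2 works: G'(x) is exactly (dG/du)*(du/dx) for that inner function.
A general antiderivative is sin(x**2 - 2)/2 + C.
The condition gives C = -sin(1)/2 - (-sin(1)/2) = 0.
So G(x) = sin(x**2 - 2)/2.
Check: d/dx[sin(x**2 - 2)/2] = x*cos(x**2 - 2) = G'(x).

G(x) = sin(x**2 - 2)/2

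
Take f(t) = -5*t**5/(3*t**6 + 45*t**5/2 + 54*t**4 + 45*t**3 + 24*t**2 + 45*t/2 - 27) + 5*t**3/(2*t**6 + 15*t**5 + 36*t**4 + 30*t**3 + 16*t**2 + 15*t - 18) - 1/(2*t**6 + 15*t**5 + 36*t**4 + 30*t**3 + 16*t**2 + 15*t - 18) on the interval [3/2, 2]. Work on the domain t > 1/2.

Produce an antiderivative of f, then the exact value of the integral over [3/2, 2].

The denominator factors as 3*(t + 2)*(t + 3)**2*(2*t - 1)*(t**2 + 1); partial fractions split f into directly integrable pieces: (25*t + 3)/(150*(t**2 + 1)) - 46/(3675*(2*t - 1)) + 1959/(2450*(t + 3)) + 337/(35*(t + 3)**2) - 197/(75*(t + 2)).
F(t) = (-92*t*log(t - 1/2) - 38612*t*log(t + 2) + 11754*t*log(t + 3) + 1225*t*log(t**2 + 1) + 294*t*atan(t) - 276*log(t - 1/2) - 115836*log(t + 2) + 35262*log(t + 3) + 3675*log(t**2 + 1) + 882*atan(t) - 141540)/(14700*(t + 3)) is an antiderivative of f.
Check: d/dt[(-92*t*log(t - 1/2) - 38612*t*log(t + 2) + 11754*t*log(t + 3) + 1225*t*log(t**2 + 1) + 294*t*atan(t) - 276*log(t - 1/2) - 115836*log(t + 2) + 35262*log(t + 3) + 3675*log(t**2 + 1) + 882*atan(t) - 141540)/(14700*(t + 3))] = (-10*t**5 + 15*t**3 - 3)/(6*t**6 + 45*t**5 + 108*t**4 + 90*t**3 + 48*t**2 + 45*t - 54), which equals f(t).
F(2) = -197*log(4)/75 - 337/175 - 23*log(3/2)/3675 + atan(2)/50 + 12979*log(5)/14700; F(3/2) = -197*log(7/2)/75 - 674/315 + atan(3/2)/50 + log(13/4)/12 + 1959*log(9/2)/2450.
Integral = F(2) - F(3/2) = -197*log(4)/75 - 1959*log(9/2)/2450 - log(13/4)/12 - atan(3/2)/50 - 23*log(3/2)/3675 + atan(2)/50 + 337/1575 + 12979*log(5)/14700 + 197*log(7/2)/75.

Antiderivative: F(t) = (-92*t*log(t - 1/2) - 38612*t*log(t + 2) + 11754*t*log(t + 3) + 1225*t*log(t**2 + 1) + 294*t*atan(t) - 276*log(t - 1/2) - 115836*log(t + 2) + 35262*log(t + 3) + 3675*log(t**2 + 1) + 882*atan(t) - 141540)/(14700*(t + 3)); value = -197*log(4)/75 - 1959*log(9/2)/2450 - log(13/4)/12 - atan(3/2)/50 - 23*log(3/2)/3675 + atan(2)/50 + 337/1575 + 12979*log(5)/14700 + 197*log(7/2)/75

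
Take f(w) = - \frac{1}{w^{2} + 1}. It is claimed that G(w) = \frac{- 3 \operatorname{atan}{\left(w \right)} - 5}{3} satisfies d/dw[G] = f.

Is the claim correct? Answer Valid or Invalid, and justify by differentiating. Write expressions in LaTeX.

Valid - the claim checks out under differentiation.

d/dw[G] = - \frac{1}{w^{2} + 1}
This equals f(w) exactly, so the claim holds.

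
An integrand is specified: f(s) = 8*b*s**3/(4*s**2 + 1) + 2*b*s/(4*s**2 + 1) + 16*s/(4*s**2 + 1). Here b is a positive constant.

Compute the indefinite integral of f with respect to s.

The integrand splits into summands that can be handled one at a time.
Check: d/ds[b*s**2 + 2*log(4*s**2 + 1)] = (8*b*s**3 + 2*b*s + 16*s)/(4*s**2 + 1), which equals f(s).

F(s) = b*s**2 + 2*log(4*s**2 + 1) + C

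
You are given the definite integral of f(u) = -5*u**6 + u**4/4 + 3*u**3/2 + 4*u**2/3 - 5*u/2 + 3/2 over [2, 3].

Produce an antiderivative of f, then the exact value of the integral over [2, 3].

The integrand splits into summands that can be handled one at a time.
F(u) = -5*u**7/7 + u**5/20 + 3*u**4/8 + 4*u**3/9 - 5*u**2/4 + 3*u/2 is an antiderivative of f.
Check: d/du[-5*u**7/7 + u**5/20 + 3*u**4/8 + 4*u**3/9 - 5*u**2/4 + 3*u/2] = -5*u**6 + u**4/4 + 3*u**3/2 + 4*u**2/3 - 5*u/2 + 3/2 = f(u).
F(3) = -424023/280; F(2) = -25916/315.
Integral = F(3) - F(2) = -3608879/2520.

Antiderivative: F(u) = -5*u**7/7 + u**5/20 + 3*u**4/8 + 4*u**3/9 - 5*u**2/4 + 3*u/2; value = -3608879/2520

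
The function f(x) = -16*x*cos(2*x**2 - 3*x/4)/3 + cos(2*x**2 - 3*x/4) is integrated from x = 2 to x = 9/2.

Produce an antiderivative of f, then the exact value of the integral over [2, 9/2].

Antiderivative: F(x) = -4*sin(2*x**2 - 3*x/4)/3; value = 4*sin(13/2)/3 - 4*sin(297/8)/3

f matches the chain-rule pattern g'(h)*h' with inner function h(x) = 2*x**2 - 3*x/4; substituting u = h(x) collapses the integral.
F(x) = -4*sin(2*x**2 - 3*x/4)/3 is an antiderivative of f.
Check: d/dx[-4*sin(2*x**2 - 3*x/4)/3] = -16*x*cos(2*x**2 - 3*x/4)/3 + cos(2*x**2 - 3*x/4) = f(x).
F(9/2) = -4*sin(297/8)/3; F(2) = -4*sin(13/2)/3.
Integral = F(9/2) - F(2) = 4*sin(13/2)/3 - 4*sin(297/8)/3.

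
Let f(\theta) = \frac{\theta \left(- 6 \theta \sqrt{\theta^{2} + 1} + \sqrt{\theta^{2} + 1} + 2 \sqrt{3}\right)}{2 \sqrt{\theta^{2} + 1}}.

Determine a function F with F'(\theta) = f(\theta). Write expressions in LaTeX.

An antiderivative is F(\theta) = - \theta^{3} + \frac{\theta^{2}}{4} + \sqrt{3 \theta^{2} + 3}.

A first test for any F(\theta): its \theta-derivative must equal f(\theta) identically.
Check: d/d\theta[- \theta^{3} + \frac{\theta^{2}}{4} + \sqrt{3 \theta^{2} + 3}] = \frac{- 6 \theta^{2} \sqrt{\theta^{2} + 1} + \theta \sqrt{\theta^{2} + 1} + 2 \sqrt{3} \theta}{2 \sqrt{\theta^{2} + 1}}, which equals f(\theta).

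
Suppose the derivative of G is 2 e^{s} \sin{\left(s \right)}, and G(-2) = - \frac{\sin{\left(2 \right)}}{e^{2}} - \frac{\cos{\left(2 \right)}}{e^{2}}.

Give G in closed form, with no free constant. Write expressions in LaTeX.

A candidate passes only if d/ds[G] lands on the given G'(s) exactly.
A general antiderivative is e^{s} \sin{\left(s \right)} - e^{s} \cos{\left(s \right)} + C.
The condition gives C = - \frac{\sin{\left(2 \right)}}{e^{2}} - \frac{\cos{\left(2 \right)}}{e^{2}} - (- \frac{\sin{\left(2 \right)}}{e^{2}} - \frac{\cos{\left(2 \right)}}{e^{2}}) = 0.
So G(s) = - \left(- \sin{\left(s \right)} + \cos{\left(s \right)}\right) e^{s}.
Check: d/ds[- \left(- \sin{\left(s \right)} + \cos{\left(s \right)}\right) e^{s}] = 2 e^{s} \sin{\left(s \right)} = G'(s).

G(s) = - \left(- \sin{\left(s \right)} + \cos{\left(s \right)}\right) e^{s}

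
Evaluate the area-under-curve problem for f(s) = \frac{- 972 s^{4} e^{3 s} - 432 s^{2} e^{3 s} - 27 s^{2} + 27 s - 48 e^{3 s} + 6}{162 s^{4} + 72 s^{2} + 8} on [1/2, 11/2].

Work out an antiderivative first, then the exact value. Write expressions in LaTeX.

Since d/ds undoes antidifferentiation here, F'(s) = f(s) is required of F(s).
F(s) = - \frac{72 s^{2} e^{3 s} - 6 s + 16 e^{3 s} + 3}{4 \left(9 s^{2} + 2\right)} is an antiderivative of f.
Check: d/ds[- \frac{72 s^{2} e^{3 s} - 6 s + 16 e^{3 s} + 3}{4 \left(9 s^{2} + 2\right)}] = \frac{- 972 s^{4} e^{3 s} - 432 s^{2} e^{3 s} - 27 s^{2} + 27 s - 48 e^{3 s} + 6}{162 s^{4} + 72 s^{2} + 8} = f(s).
F(11/2) = \frac{30}{1097} - 2 e^{\frac{33}{2}}; F(1/2) = - 2 e^{\frac{3}{2}}.
Integral = F(11/2) - F(1/2) = - 2 e^{\frac{33}{2}} + \frac{30}{1097} + 2 e^{\frac{3}{2}}.

Antiderivative: F(s) = - \frac{72 s^{2} e^{3 s} - 6 s + 16 e^{3 s} + 3}{4 \left(9 s^{2} + 2\right)}; value = - 2 e^{\frac{33}{2}} + \frac{30}{1097} + 2 e^{\frac{3}{2}}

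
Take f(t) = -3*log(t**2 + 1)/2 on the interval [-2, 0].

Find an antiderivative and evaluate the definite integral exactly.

An antiderivative F(t) passes only if d/dt[F] lands on f(t) exactly.
F(t) = -3*t*log(t**2 + 1)/2 + 3*t - 3*atan(t) is an antiderivative of f.
Check: d/dt[-3*t*log(t**2 + 1)/2 + 3*t - 3*atan(t)] = -3*log(t**2 + 1)/2 = f(t).
F(0) = 0; F(-2) = -6 + 3*atan(2) + 3*log(5).
Integral = F(0) - F(-2) = -3*log(5) - 3*atan(2) + 6.

Antiderivative: F(t) = -3*t*log(t**2 + 1)/2 + 3*t - 3*atan(t); value = -3*log(5) - 3*atan(2) + 6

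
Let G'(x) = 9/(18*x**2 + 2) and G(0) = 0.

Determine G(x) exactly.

Recover the given G'(x) by differentiating a candidate G(x); any mismatch rules it out.
A general antiderivative is 3*atan(3*x)/2 + C.
The condition gives C = 0 - (0) = 0.
So G(x) = 3*atan(3*x)/2.
Check: d/dx[3*atan(3*x)/2] = 9/(18*x**2 + 2) = G'(x).

G(x) = 3*atan(3*x)/2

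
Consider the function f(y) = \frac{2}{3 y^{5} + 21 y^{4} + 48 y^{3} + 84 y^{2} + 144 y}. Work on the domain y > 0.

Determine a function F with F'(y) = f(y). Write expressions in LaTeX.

The denominator factors as 3 y \left(y + 3\right) \left(y + 4\right) \left(y^{2} + 4\right); partial fractions split f into directly integrable pieces: - \frac{2 y + 7}{390 \left(y^{2} + 4\right)} + \frac{1}{120 \left(y + 4\right)} - \frac{2}{117 \left(y + 3\right)} + \frac{1}{72 y}.
Check: d/dy[- \frac{- 65 \log{\left(y \right)} + 80 \log{\left(y + 3 \right)} - 39 \log{\left(y + 4 \right)} + 12 \log{\left(y^{2} + 4 \right)} + 42 \operatorname{atan}{\left(\frac{y}{2} \right)}}{4680}] = \frac{2}{3 y^{5} + 21 y^{4} + 48 y^{3} + 84 y^{2} + 144 y} = f(y).

An antiderivative is F(y) = - \frac{- 65 \log{\left(y \right)} + 80 \log{\left(y + 3 \right)} - 39 \log{\left(y + 4 \right)} + 12 \log{\left(y^{2} + 4 \right)} + 42 \operatorname{atan}{\left(\frac{y}{2} \right)}}{4680}.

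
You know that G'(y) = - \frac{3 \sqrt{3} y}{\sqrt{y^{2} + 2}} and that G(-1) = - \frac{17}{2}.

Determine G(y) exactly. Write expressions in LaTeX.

G(y) = \frac{1}{2} - 3 \sqrt{3 y^{2} + 6}

The substitution u = 3 y^{2} + 6 works: G'(y) is exactly (dG/du)*(du/dy) for that inner function.
A general antiderivative is - 3 \sqrt{3 y^{2} + 6} + C.
The condition gives C = - \frac{17}{2} - (-9) = \frac{1}{2}.
So G(y) = \frac{1}{2} - 3 \sqrt{3 y^{2} + 6}.
Check: d/dy[\frac{1}{2} - 3 \sqrt{3 y^{2} + 6}] = - \frac{3 \sqrt{3} y}{\sqrt{y^{2} + 2}} = G'(y).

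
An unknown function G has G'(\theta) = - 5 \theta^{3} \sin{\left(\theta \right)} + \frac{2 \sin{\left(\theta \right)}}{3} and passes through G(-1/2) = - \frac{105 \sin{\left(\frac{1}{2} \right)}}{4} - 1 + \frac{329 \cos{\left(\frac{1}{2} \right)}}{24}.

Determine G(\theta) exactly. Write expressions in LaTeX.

G(\theta) = 5 \theta^{3} \cos{\left(\theta \right)} - 15 \theta^{2} \sin{\left(\theta \right)} - 30 \theta \cos{\left(\theta \right)} + 30 \sin{\left(\theta \right)} - \frac{2 \cos{\left(\theta \right)}}{3} - 1

Integrate term by term and add the pieces.
A general antiderivative is 5 \theta^{3} \cos{\left(\theta \right)} - 15 \theta^{2} \sin{\left(\theta \right)} - 30 \theta \cos{\left(\theta \right)} + 30 \sin{\left(\theta \right)} - \frac{2 \cos{\left(\theta \right)}}{3} + C.
The condition gives C = - \frac{105 \sin{\left(\frac{1}{2} \right)}}{4} - 1 + \frac{329 \cos{\left(\frac{1}{2} \right)}}{24} - (- \frac{105 \sin{\left(\frac{1}{2} \right)}}{4} + \frac{329 \cos{\left(\frac{1}{2} \right)}}{24}) = -1.
So G(\theta) = 5 \theta^{3} \cos{\left(\theta \right)} - 15 \theta^{2} \sin{\left(\theta \right)} - 30 \theta \cos{\left(\theta \right)} + 30 \sin{\left(\theta \right)} - \frac{2 \cos{\left(\theta \right)}}{3} - 1.
Check: d/d\theta[5 \theta^{3} \cos{\left(\theta \right)} - 15 \theta^{2} \sin{\left(\theta \right)} - 30 \theta \cos{\left(\theta \right)} + 30 \sin{\left(\theta \right)} - \frac{2 \cos{\left(\theta \right)}}{3} - 1] = - 5 \theta^{3} \sin{\left(\theta \right)} + \frac{2 \sin{\left(\theta \right)}}{3} = G'(\theta).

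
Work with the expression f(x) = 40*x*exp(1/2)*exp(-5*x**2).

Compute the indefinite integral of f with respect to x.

f matches the chain-rule pattern g'(h)*h' with inner function h(x) = 1/2 - 5*x**2; substituting u = h(x) collapses the integral.
Check: d/dx[-4*exp(1/2)*exp(-5*x**2)] = 40*x*exp(1/2)*exp(-5*x**2) = f(x).

F(x) = -4*exp(1/2)*exp(-5*x**2) + C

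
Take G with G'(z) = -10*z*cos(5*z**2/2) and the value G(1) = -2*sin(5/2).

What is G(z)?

The substitution u = 5*z**2/2 works: G'(z) is exactly (dG/du)*(du/dz) for that inner function.
A general antiderivative is -2*sin(5*z**2/2) + C.
The condition gives C = -2*sin(5/2) - (-2*sin(5/2)) = 0.
So G(z) = -2*sin(5*z**2/2).
Check: d/dz[-2*sin(5*z**2/2)] = -10*z*cos(5*z**2/2) = G'(z).

G(z) = -2*sin(5*z**2/2)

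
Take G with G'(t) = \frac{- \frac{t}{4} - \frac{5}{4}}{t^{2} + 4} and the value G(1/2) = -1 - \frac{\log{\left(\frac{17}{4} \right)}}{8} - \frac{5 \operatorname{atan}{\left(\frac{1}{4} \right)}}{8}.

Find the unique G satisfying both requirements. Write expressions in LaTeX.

Whatever form G(t) takes, its d/dt must return the stated G'(t).
A general antiderivative is - \frac{\log{\left(t^{2} + 4 \right)}}{8} - \frac{5 \operatorname{atan}{\left(\frac{t}{2} \right)}}{8} + C.
The condition gives C = -1 - \frac{\log{\left(\frac{17}{4} \right)}}{8} - \frac{5 \operatorname{atan}{\left(\frac{1}{4} \right)}}{8} - (- \frac{\log{\left(\frac{17}{4} \right)}}{8} - \frac{5 \operatorname{atan}{\left(\frac{1}{4} \right)}}{8}) = -1.
So G(t) = - \frac{\log{\left(t^{2} + 4 \right)}}{8} - \frac{5 \operatorname{atan}{\left(\frac{t}{2} \right)}}{8} - 1.
Check: d/dt[- \frac{\log{\left(t^{2} + 4 \right)}}{8} - \frac{5 \operatorname{atan}{\left(\frac{t}{2} \right)}}{8} - 1] = \frac{- t - 5}{4 t^{2} + 16}, which equals G'(t).

G(t) = - \frac{\log{\left(t^{2} + 4 \right)}}{8} - \frac{5 \operatorname{atan}{\left(\frac{t}{2} \right)}}{8} - 1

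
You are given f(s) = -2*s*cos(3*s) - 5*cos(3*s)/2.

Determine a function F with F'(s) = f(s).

The integrand splits into summands that can be handled one at a time.
Check: d/ds[-2*s*sin(3*s)/3 - 5*sin(3*s)/6 - 2*cos(3*s)/9] = -2*s*cos(3*s) - 5*cos(3*s)/2 = f(s).

An antiderivative is F(s) = -2*s*sin(3*s)/3 - 5*sin(3*s)/6 - 2*cos(3*s)/9.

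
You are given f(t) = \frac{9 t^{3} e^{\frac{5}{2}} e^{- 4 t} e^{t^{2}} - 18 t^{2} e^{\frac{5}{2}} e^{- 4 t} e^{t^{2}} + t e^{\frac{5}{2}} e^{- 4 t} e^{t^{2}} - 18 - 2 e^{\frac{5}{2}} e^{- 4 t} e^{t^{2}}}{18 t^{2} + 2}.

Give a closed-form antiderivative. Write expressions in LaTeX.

An antiderivative is F(t) = \frac{e^{t^{2} - 4 t + \frac{5}{2}} - 12 \operatorname{atan}{\left(3 t \right)}}{4}.

A candidate is checked by its d/dt: the result must match f(t).
Check: d/dt[\frac{e^{t^{2} - 4 t + \frac{5}{2}} - 12 \operatorname{atan}{\left(3 t \right)}}{4}] = \frac{9 t^{3} e^{\frac{5}{2}} e^{- 4 t} e^{t^{2}} - 18 t^{2} e^{\frac{5}{2}} e^{- 4 t} e^{t^{2}} + t e^{\frac{5}{2}} e^{- 4 t} e^{t^{2}} - 18 - 2 e^{\frac{5}{2}} e^{- 4 t} e^{t^{2}}}{18 t^{2} + 2} = f(t).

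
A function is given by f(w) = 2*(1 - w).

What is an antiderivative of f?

A first test for any F(w): its w-derivative must equal f(w) identically.
Check: d/dw[w*(2 - w)] = 2 - 2*w, which equals f(w).

An antiderivative is F(w) = w*(2 - w).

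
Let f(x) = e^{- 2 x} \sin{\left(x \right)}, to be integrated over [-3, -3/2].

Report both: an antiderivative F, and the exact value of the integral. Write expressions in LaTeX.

Whatever form F(x) takes, F'(x) = f(x) is non-negotiable.
F(x) = \frac{\left(- 2 \sin{\left(x \right)} - \cos{\left(x \right)}\right) e^{- 2 x}}{5} is an antiderivative of f.
Check: d/dx[\frac{\left(- 2 \sin{\left(x \right)} - \cos{\left(x \right)}\right) e^{- 2 x}}{5}] = e^{- 2 x} \sin{\left(x \right)} = f(x).
F(-3/2) = - \frac{e^{3} \cos{\left(\frac{3}{2} \right)}}{5} + \frac{2 e^{3} \sin{\left(\frac{3}{2} \right)}}{5}; F(-3) = \frac{2 e^{6} \sin{\left(3 \right)}}{5} - \frac{e^{6} \cos{\left(3 \right)}}{5}.
Integral = F(-3/2) - F(-3) = \frac{e^{6} \cos{\left(3 \right)}}{5} - \frac{2 e^{6} \sin{\left(3 \right)}}{5} - \frac{e^{3} \cos{\left(\frac{3}{2} \right)}}{5} + \frac{2 e^{3} \sin{\left(\frac{3}{2} \right)}}{5}.

Antiderivative: F(x) = \frac{\left(- 2 \sin{\left(x \right)} - \cos{\left(x \right)}\right) e^{- 2 x}}{5}; value = \frac{e^{6} \cos{\left(3 \right)}}{5} - \frac{2 e^{6} \sin{\left(3 \right)}}{5} - \frac{e^{3} \cos{\left(\frac{3}{2} \right)}}{5} + \frac{2 e^{3} \sin{\left(\frac{3}{2} \right)}}{5}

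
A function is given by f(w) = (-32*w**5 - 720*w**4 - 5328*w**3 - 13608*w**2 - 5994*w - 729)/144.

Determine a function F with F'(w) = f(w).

The substitution u = -w**2/3 - 3*w - 3/4 works: f is exactly (dF/du)*(du/dw) for that inner function.
Check: d/dw[-(4*w**2 + 36*w + 9)**3/1728] = -2*w**5/9 - 5*w**4 - 37*w**3 - 189*w**2/2 - 333*w/8 - 81/16, which equals f(w).

An antiderivative is F(w) = -(4*w**2 + 36*w + 9)**3/1728.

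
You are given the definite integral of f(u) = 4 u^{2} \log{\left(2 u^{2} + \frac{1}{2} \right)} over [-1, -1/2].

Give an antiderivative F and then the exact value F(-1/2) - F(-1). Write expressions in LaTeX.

Antiderivative: F(u) = \frac{4 u^{3} \log{\left(2 u^{2} + \frac{1}{2} \right)}}{3} - \frac{8 u^{3}}{9} + \frac{2 u}{3} - \frac{\operatorname{atan}{\left(2 u \right)}}{3}; value = - \frac{4}{9} - \frac{\operatorname{atan}{\left(2 \right)}}{3} + \frac{\pi}{12} + \frac{4 \log{\left(\frac{5}{2} \right)}}{3}

Check any antiderivative F(u) by computing F'(u) and comparing it with f(u).
F(u) = \frac{4 u^{3} \log{\left(2 u^{2} + \frac{1}{2} \right)}}{3} - \frac{8 u^{3}}{9} + \frac{2 u}{3} - \frac{\operatorname{atan}{\left(2 u \right)}}{3} is an antiderivative of f.
Check: d/du[\frac{4 u^{3} \log{\left(2 u^{2} + \frac{1}{2} \right)}}{3} - \frac{8 u^{3}}{9} + \frac{2 u}{3} - \frac{\operatorname{atan}{\left(2 u \right)}}{3}] = 4 u^{2} \log{\left(2 u^{2} + \frac{1}{2} \right)} = f(u).
F(-1/2) = - \frac{2}{9} + \frac{\pi}{12}; F(-1) = - \frac{4 \log{\left(\frac{5}{2} \right)}}{3} + \frac{2}{9} + \frac{\operatorname{atan}{\left(2 \right)}}{3}.
Integral = F(-1/2) - F(-1) = - \frac{4}{9} - \frac{\operatorname{atan}{\left(2 \right)}}{3} + \frac{\pi}{12} + \frac{4 \log{\left(\frac{5}{2} \right)}}{3}.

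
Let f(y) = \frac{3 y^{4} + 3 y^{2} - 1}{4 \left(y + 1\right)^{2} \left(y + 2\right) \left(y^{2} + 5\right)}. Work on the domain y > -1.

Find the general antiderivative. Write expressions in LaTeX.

F(y) = - \frac{8 \log{\left(y + 1 \right)}}{9} + \frac{59 \log{\left(y + 2 \right)}}{36} - \frac{59 \sqrt{5} \operatorname{atan}{\left(\frac{\sqrt{5} y}{5} \right)}}{360} - \frac{5}{24 y + 24} + C

Factor the denominator (4 \left(y + 1\right)^{2} \left(y + 2\right) \left(y^{2} + 5\right)) and decompose: f = - \frac{59}{72 \left(y^{2} + 5\right)} + \frac{59}{36 \left(y + 2\right)} - \frac{8}{9 \left(y + 1\right)} + \frac{5}{24 \left(y + 1\right)^{2}}; each piece integrates to a log, atan, or power term.
Check: d/dy[- \frac{8 \log{\left(y + 1 \right)}}{9} + \frac{59 \log{\left(y + 2 \right)}}{36} - \frac{59 \sqrt{5} \operatorname{atan}{\left(\frac{\sqrt{5} y}{5} \right)}}{360} - \frac{5}{24 y + 24}] = \frac{3 y^{4} + 3 y^{2} - 1}{4 y^{5} + 16 y^{4} + 40 y^{3} + 88 y^{2} + 100 y + 40}, which equals f(y).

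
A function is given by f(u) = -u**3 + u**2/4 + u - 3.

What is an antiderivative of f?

Integrate term by term and add the pieces.
Check: d/du[-u**4/4 + u**3/12 + u**2/2 - 3*u] = -u**3 + u**2/4 + u - 3 = f(u).

An antiderivative is F(u) = -u**4/4 + u**3/12 + u**2/2 - 3*u.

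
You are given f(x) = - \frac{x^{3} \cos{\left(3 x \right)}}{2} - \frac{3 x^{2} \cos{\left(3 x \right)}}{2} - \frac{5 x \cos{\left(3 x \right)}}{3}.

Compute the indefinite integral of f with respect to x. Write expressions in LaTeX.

The integrand splits into summands that can be handled one at a time.
Check: d/dx[- \frac{x^{3} \sin{\left(3 x \right)}}{6} - \frac{x^{2} \sin{\left(3 x \right)}}{2} - \frac{x^{2} \cos{\left(3 x \right)}}{6} - \frac{4 x \sin{\left(3 x \right)}}{9} - \frac{x \cos{\left(3 x \right)}}{3} + \frac{\sin{\left(3 x \right)}}{9} - \frac{4 \cos{\left(3 x \right)}}{27}] = - \frac{x^{3} \cos{\left(3 x \right)}}{2} - \frac{3 x^{2} \cos{\left(3 x \right)}}{2} - \frac{5 x \cos{\left(3 x \right)}}{3} = f(x).

F(x) = - \frac{x^{3} \sin{\left(3 x \right)}}{6} - \frac{x^{2} \sin{\left(3 x \right)}}{2} - \frac{x^{2} \cos{\left(3 x \right)}}{6} - \frac{4 x \sin{\left(3 x \right)}}{9} - \frac{x \cos{\left(3 x \right)}}{3} + \frac{\sin{\left(3 x \right)}}{9} - \frac{4 \cos{\left(3 x \right)}}{27} + C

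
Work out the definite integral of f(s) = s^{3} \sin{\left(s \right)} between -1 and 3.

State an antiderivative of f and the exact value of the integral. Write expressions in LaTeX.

Any candidate F(s) must reproduce f(s) exactly when differentiated.
F(s) = - s^{3} \cos{\left(s \right)} + 3 s^{2} \sin{\left(s \right)} + 6 s \cos{\left(s \right)} - 6 \sin{\left(s \right)} is an antiderivative of f.
Check: d/ds[- s^{3} \cos{\left(s \right)} + 3 s^{2} \sin{\left(s \right)} + 6 s \cos{\left(s \right)} - 6 \sin{\left(s \right)}] = s^{3} \sin{\left(s \right)} = f(s).
F(3) = 21 \sin{\left(3 \right)} - 9 \cos{\left(3 \right)}; F(-1) = - 5 \cos{\left(1 \right)} + 3 \sin{\left(1 \right)}.
Integral = F(3) - F(-1) = - 3 \sin{\left(1 \right)} + 5 \cos{\left(1 \right)} + 21 \sin{\left(3 \right)} - 9 \cos{\left(3 \right)}.

Antiderivative: F(s) = - s^{3} \cos{\left(s \right)} + 3 s^{2} \sin{\left(s \right)} + 6 s \cos{\left(s \right)} - 6 \sin{\left(s \right)}; value = - 3 \sin{\left(1 \right)} + 5 \cos{\left(1 \right)} + 21 \sin{\left(3 \right)} - 9 \cos{\left(3 \right)}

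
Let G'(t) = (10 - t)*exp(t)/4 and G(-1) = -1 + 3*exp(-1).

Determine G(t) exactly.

G(t) = (11 - t)*exp(t)/4 - 1

G'(t) has the shape u'v + uv' for u = 11/4 - t/4 and v = exp(t) — it is the derivative of the product u*v.
A general antiderivative is (11 - t)*exp(t)/4 + C.
The condition gives C = -1 + 3*exp(-1) - (3*exp(-1)) = -1.
So G(t) = (11 - t)*exp(t)/4 - 1.
Check: d/dt[(11 - t)*exp(t)/4 - 1] = -t*exp(t)/4 + 5*exp(t)/2, which equals G'(t).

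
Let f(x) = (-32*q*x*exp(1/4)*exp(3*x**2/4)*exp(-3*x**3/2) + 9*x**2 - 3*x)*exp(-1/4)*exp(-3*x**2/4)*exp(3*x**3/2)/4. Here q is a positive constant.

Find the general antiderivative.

F(x) = (-8*q*x**2*exp(1/4)*exp(3*x**2/4)*exp(-3*x**3/2) + 1)*exp(-1/4)*exp(-3*x**2/4)*exp(3*x**3/2)/2 + C

Recover f(x) by differentiating a candidate F(x); any mismatch rules it out.
Check: d/dx[(-8*q*x**2*exp(1/4)*exp(3*x**2/4)*exp(-3*x**3/2) + 1)*exp(-1/4)*exp(-3*x**2/4)*exp(3*x**3/2)/2] = (-32*q*x*exp(1/4)*exp(3*x**2/4)*exp(3*x**3/2) + 9*x**2*exp(3*x**3) - 3*x*exp(3*x**3))*exp(-1/4)*exp(-3*x**2/4)*exp(-3*x**3/2)/4, which equals f(x).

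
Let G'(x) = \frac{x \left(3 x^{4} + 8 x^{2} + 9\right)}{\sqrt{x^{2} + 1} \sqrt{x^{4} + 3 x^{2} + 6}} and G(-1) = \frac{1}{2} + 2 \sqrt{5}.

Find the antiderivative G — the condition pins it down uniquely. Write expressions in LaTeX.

G(x) = \frac{2 \sqrt{x^{2} + 1} \sqrt{x^{4} + 3 x^{2} + 6} + 1}{2}

G'(x) has the shape u'v + uv' for u = \sqrt{2 x^{2} + 2} and v = \sqrt{\frac{x^{4}}{2} + \frac{3 x^{2}}{2} + 3} — it is the derivative of the product u*v.
A general antiderivative is \sqrt{2 x^{2} + 2} \sqrt{\frac{x^{4}}{2} + \frac{3 x^{2}}{2} + 3} + C.
The condition gives C = \frac{1}{2} + 2 \sqrt{5} - (2 \sqrt{5}) = \frac{1}{2}.
So G(x) = \frac{2 \sqrt{x^{2} + 1} \sqrt{x^{4} + 3 x^{2} + 6} + 1}{2}.
Check: d/dx[\frac{2 \sqrt{x^{2} + 1} \sqrt{x^{4} + 3 x^{2} + 6} + 1}{2}] = \frac{3 x^{5} + 8 x^{3} + 9 x}{\sqrt{x^{2} + 1} \sqrt{x^{4} + 3 x^{2} + 6}}, which equals G'(x).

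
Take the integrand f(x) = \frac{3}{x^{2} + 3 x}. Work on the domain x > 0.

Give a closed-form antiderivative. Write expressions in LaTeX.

An antiderivative is F(x) = \log{\left(x \right)} - \log{\left(x + 3 \right)}.

Factor the denominator (x \left(x + 3\right)) and decompose: f = - \frac{1}{x + 3} + \frac{1}{x}; each piece integrates to a log, atan, or power term.
Check: d/dx[\log{\left(x \right)} - \log{\left(x + 3 \right)}] = \frac{3}{x^{2} + 3 x} = f(x).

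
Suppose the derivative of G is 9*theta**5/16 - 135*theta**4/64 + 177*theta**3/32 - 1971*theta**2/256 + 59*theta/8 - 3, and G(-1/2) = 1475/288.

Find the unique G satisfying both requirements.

G(theta) = ((6*theta**2 - 9*theta + 16)**3 + 1152)/2304

G'(theta) matches the chain-rule pattern g'(h)*h' with inner function h(theta) = theta**2/2 - 3*theta/4 + 4/3; substituting u = h(theta) collapses the integral.
A general antiderivative is 3*(theta**2/2 - 3*theta/4 + 4/3)**3/4 + C.
The condition gives C = 1475/288 - (1331/288) = 1/2.
So G(theta) = ((6*theta**2 - 9*theta + 16)**3 + 1152)/2304.
Check: d/dtheta[((6*theta**2 - 9*theta + 16)**3 + 1152)/2304] = 9*theta**5/16 - 135*theta**4/64 + 177*theta**3/32 - 1971*theta**2/256 + 59*theta/8 - 3 = G'(theta).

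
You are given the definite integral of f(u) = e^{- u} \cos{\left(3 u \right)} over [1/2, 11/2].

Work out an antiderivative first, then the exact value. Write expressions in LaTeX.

Antiderivative: F(u) = \frac{\left(3 \sin{\left(3 u \right)} - \cos{\left(3 u \right)}\right) e^{- u}}{10}; value = - \frac{3 \sin{\left(\frac{3}{2} \right)}}{10 e^{\frac{1}{2}}} + \frac{3 \sin{\left(\frac{33}{2} \right)}}{10 e^{\frac{11}{2}}} - \frac{\cos{\left(\frac{33}{2} \right)}}{10 e^{\frac{11}{2}}} + \frac{\cos{\left(\frac{3}{2} \right)}}{10 e^{\frac{1}{2}}}

Check any antiderivative F(u) by computing F'(u) and comparing it with f(u).
F(u) = \frac{\left(3 \sin{\left(3 u \right)} - \cos{\left(3 u \right)}\right) e^{- u}}{10} is an antiderivative of f.
Check: d/du[\frac{\left(3 \sin{\left(3 u \right)} - \cos{\left(3 u \right)}\right) e^{- u}}{10}] = e^{- u} \cos{\left(3 u \right)} = f(u).
F(11/2) = \frac{3 \sin{\left(\frac{33}{2} \right)}}{10 e^{\frac{11}{2}}} - \frac{\cos{\left(\frac{33}{2} \right)}}{10 e^{\frac{11}{2}}}; F(1/2) = - \frac{\cos{\left(\frac{3}{2} \right)}}{10 e^{\frac{1}{2}}} + \frac{3 \sin{\left(\frac{3}{2} \right)}}{10 e^{\frac{1}{2}}}.
Integral = F(11/2) - F(1/2) = - \frac{3 \sin{\left(\frac{3}{2} \right)}}{10 e^{\frac{1}{2}}} + \frac{3 \sin{\left(\frac{33}{2} \right)}}{10 e^{\frac{11}{2}}} - \frac{\cos{\left(\frac{33}{2} \right)}}{10 e^{\frac{11}{2}}} + \frac{\cos{\left(\frac{3}{2} \right)}}{10 e^{\frac{1}{2}}}.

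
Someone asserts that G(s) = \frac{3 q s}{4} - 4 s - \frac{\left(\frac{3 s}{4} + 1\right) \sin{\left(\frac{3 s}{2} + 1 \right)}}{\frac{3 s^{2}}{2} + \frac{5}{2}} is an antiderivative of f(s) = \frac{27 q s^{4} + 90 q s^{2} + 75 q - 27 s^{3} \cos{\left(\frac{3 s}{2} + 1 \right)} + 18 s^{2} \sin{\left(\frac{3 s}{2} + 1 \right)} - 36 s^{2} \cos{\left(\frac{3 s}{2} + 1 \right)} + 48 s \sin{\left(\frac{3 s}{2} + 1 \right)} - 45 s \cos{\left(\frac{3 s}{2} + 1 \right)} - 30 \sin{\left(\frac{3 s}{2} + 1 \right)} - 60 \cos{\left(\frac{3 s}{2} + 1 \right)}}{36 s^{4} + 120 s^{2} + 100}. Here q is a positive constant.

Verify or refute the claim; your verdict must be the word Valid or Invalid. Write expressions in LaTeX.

Invalid: d/ds[G] - f = -4, which is not 0.

d/ds[G] = \frac{27 q s^{4} + 90 q s^{2} + 75 q - 144 s^{4} - 27 s^{3} \cos{\left(\frac{3 s}{2} + 1 \right)} + 18 s^{2} \sin{\left(\frac{3 s}{2} + 1 \right)} - 36 s^{2} \cos{\left(\frac{3 s}{2} + 1 \right)} - 480 s^{2} + 48 s \sin{\left(\frac{3 s}{2} + 1 \right)} - 45 s \cos{\left(\frac{3 s}{2} + 1 \right)} - 30 \sin{\left(\frac{3 s}{2} + 1 \right)} - 60 \cos{\left(\frac{3 s}{2} + 1 \right)} - 400}{36 s^{4} + 120 s^{2} + 100}
d/ds[G] - f(s) = -4 != 0.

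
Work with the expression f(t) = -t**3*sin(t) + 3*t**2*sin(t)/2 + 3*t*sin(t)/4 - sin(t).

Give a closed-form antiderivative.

Integrate term by term and add the pieces.
Check: d/dt[t**3*cos(t) - 3*t**2*sin(t) - 3*t**2*cos(t)/2 + 3*t*sin(t) - 27*t*cos(t)/4 + 27*sin(t)/4 + 4*cos(t)] = -t**3*sin(t) + 3*t**2*sin(t)/2 + 3*t*sin(t)/4 - sin(t) = f(t).

An antiderivative is F(t) = t**3*cos(t) - 3*t**2*sin(t) - 3*t**2*cos(t)/2 + 3*t*sin(t) - 27*t*cos(t)/4 + 27*sin(t)/4 + 4*cos(t).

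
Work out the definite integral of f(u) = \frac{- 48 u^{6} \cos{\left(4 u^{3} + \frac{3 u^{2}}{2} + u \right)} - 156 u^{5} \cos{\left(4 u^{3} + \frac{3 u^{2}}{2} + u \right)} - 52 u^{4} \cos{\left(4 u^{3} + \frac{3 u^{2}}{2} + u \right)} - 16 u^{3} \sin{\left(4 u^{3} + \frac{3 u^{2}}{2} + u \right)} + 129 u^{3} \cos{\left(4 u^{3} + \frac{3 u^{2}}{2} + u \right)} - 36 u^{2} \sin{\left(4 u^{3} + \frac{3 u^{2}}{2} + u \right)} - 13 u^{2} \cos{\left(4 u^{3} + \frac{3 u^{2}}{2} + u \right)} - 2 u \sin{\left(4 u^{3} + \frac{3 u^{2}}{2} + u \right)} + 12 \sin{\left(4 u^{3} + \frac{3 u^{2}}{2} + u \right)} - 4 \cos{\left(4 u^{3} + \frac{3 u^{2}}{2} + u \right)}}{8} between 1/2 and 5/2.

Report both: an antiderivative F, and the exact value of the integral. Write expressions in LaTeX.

f has the shape v'r + vr' for v = - \frac{\left(- u^{2} - \frac{3 u}{2} + 1\right)^{2}}{2} and r = \sin{\left(4 u^{3} + \frac{3 u^{2}}{2} + u \right)} — it is the derivative of the product v*r.
F(u) = - \frac{\left(- 2 u^{2} - 3 u + 2\right)^{2} \sin{\left(4 u^{3} + \frac{3 u^{2}}{2} + u \right)}}{8} is an antiderivative of f.
Check: d/du[- \frac{\left(- 2 u^{2} - 3 u + 2\right)^{2} \sin{\left(4 u^{3} + \frac{3 u^{2}}{2} + u \right)}}{8}] = - 6 u^{6} \cos{\left(4 u^{3} + \frac{3 u^{2}}{2} + u \right)} - \frac{39 u^{5} \cos{\left(4 u^{3} + \frac{3 u^{2}}{2} + u \right)}}{2} - \frac{13 u^{4} \cos{\left(4 u^{3} + \frac{3 u^{2}}{2} + u \right)}}{2} - 2 u^{3} \sin{\left(4 u^{3} + \frac{3 u^{2}}{2} + u \right)} + \frac{129 u^{3} \cos{\left(4 u^{3} + \frac{3 u^{2}}{2} + u \right)}}{8} - \frac{9 u^{2} \sin{\left(4 u^{3} + \frac{3 u^{2}}{2} + u \right)}}{2} - \frac{13 u^{2} \cos{\left(4 u^{3} + \frac{3 u^{2}}{2} + u \right)}}{8} - \frac{u \sin{\left(4 u^{3} + \frac{3 u^{2}}{2} + u \right)}}{4} + \frac{3 \sin{\left(4 u^{3} + \frac{3 u^{2}}{2} + u \right)}}{2} - \frac{\cos{\left(4 u^{3} + \frac{3 u^{2}}{2} + u \right)}}{2}, which equals f(u).
F(5/2) = - \frac{81 \sin{\left(\frac{595}{8} \right)}}{2}; F(1/2) = 0.
Integral = F(5/2) - F(1/2) = - \frac{81 \sin{\left(\frac{595}{8} \right)}}{2}.

Antiderivative: F(u) = - \frac{\left(- 2 u^{2} - 3 u + 2\right)^{2} \sin{\left(4 u^{3} + \frac{3 u^{2}}{2} + u \right)}}{8}; value = - \frac{81 \sin{\left(\frac{595}{8} \right)}}{2}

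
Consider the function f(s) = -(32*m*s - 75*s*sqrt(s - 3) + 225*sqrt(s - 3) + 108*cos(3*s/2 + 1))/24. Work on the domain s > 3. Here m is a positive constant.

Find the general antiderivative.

F(s) = -2*m*s**2/3 + 5*s**2*sqrt(s - 3)/4 - 15*s*sqrt(s - 3)/2 + 45*sqrt(s - 3)/4 - 3*sin(3*s/2 + 1) + C

An antiderivative F(s) passes only if d/ds[F] lands on f(s) exactly.
Check: d/ds[-2*m*s**2/3 + 5*s**2*sqrt(s - 3)/4 - 15*s*sqrt(s - 3)/2 + 45*sqrt(s - 3)/4 - 3*sin(3*s/2 + 1)] = (-32*m*s*sqrt(s - 3) + 75*s**2 - 450*s - 108*sqrt(s - 3)*cos(3*s/2 + 1) + 675)/(24*sqrt(s - 3)), which equals f(s).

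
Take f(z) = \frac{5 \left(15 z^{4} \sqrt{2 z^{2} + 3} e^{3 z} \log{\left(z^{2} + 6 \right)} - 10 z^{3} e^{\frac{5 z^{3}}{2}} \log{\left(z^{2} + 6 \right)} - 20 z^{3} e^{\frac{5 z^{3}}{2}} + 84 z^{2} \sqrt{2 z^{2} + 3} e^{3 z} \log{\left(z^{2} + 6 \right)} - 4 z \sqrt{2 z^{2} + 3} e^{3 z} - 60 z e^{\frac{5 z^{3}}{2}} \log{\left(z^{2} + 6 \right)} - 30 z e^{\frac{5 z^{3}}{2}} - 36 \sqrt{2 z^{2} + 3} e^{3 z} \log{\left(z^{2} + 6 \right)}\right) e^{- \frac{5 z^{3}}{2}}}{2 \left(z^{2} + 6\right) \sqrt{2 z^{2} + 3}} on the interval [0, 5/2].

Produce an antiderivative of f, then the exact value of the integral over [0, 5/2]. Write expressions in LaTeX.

Antiderivative: F(z) = - \frac{25 \sqrt{2 z^{2} + 3} \log{\left(z^{2} + 6 \right)}}{2} - 5 e^{3 z} e^{- \frac{5 z^{3}}{2}} \log{\left(z^{2} + 6 \right)}; value = - \frac{25 \sqrt{62} \log{\left(\frac{49}{4} \right)}}{4} - \frac{5 \log{\left(\frac{49}{4} \right)}}{e^{\frac{505}{16}}} + 5 \log{\left(6 \right)} + \frac{25 \sqrt{3} \log{\left(6 \right)}}{2}

Recognize the product-rule pattern: f = u'v + uv' with u = - \frac{25 \sqrt{2 z^{2} + 3}}{2} - 5 e^{- \frac{5 z^{3}}{2} + 3 z}, v = \log{\left(z^{2} + 6 \right)}, so integration by parts undoes it.
F(z) = - \frac{25 \sqrt{2 z^{2} + 3} \log{\left(z^{2} + 6 \right)}}{2} - 5 e^{3 z} e^{- \frac{5 z^{3}}{2}} \log{\left(z^{2} + 6 \right)} is an antiderivative of f.
Check: d/dz[- \frac{25 \sqrt{2 z^{2} + 3} \log{\left(z^{2} + 6 \right)}}{2} - 5 e^{3 z} e^{- \frac{5 z^{3}}{2}} \log{\left(z^{2} + 6 \right)}] = \frac{75 z^{4} \sqrt{2 z^{2} + 3} e^{3 z} e^{\frac{5 z^{3}}{2}} \log{\left(z^{2} + 6 \right)} - 50 z^{3} e^{5 z^{3}} \log{\left(z^{2} + 6 \right)} - 100 z^{3} e^{5 z^{3}} + 420 z^{2} \sqrt{2 z^{2} + 3} e^{3 z} e^{\frac{5 z^{3}}{2}} \log{\left(z^{2} + 6 \right)} - 20 z \sqrt{2 z^{2} + 3} e^{3 z} e^{\frac{5 z^{3}}{2}} - 300 z e^{5 z^{3}} \log{\left(z^{2} + 6 \right)} - 150 z e^{5 z^{3}} - 180 \sqrt{2 z^{2} + 3} e^{3 z} e^{\frac{5 z^{3}}{2}} \log{\left(z^{2} + 6 \right)}}{2 z^{2} \sqrt{2 z^{2} + 3} e^{5 z^{3}} + 12 \sqrt{2 z^{2} + 3} e^{5 z^{3}}}, which equals f(z).
F(5/2) = - \frac{25 \sqrt{62} \log{\left(\frac{49}{4} \right)}}{4} - \frac{5 \log{\left(\frac{49}{4} \right)}}{e^{\frac{505}{16}}}; F(0) = - \frac{25 \sqrt{3} \log{\left(6 \right)}}{2} - 5 \log{\left(6 \right)}.
Integral = F(5/2) - F(0) = - \frac{25 \sqrt{62} \log{\left(\frac{49}{4} \right)}}{4} - \frac{5 \log{\left(\frac{49}{4} \right)}}{e^{\frac{505}{16}}} + 5 \log{\left(6 \right)} + \frac{25 \sqrt{3} \log{\left(6 \right)}}{2}.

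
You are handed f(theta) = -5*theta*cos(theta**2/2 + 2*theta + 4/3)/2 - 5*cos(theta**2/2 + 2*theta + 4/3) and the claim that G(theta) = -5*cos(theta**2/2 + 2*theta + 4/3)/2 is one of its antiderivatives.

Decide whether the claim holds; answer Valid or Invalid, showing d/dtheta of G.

d/dtheta[G] = 5*theta*sin(theta**2/2 + 2*theta + 4/3)/2 + 5*sin(theta**2/2 + 2*theta + 4/3)
d/dtheta[G] - f(theta) = 5*theta*sin(theta**2/2 + 2*theta + 4/3)/2 + 5*theta*cos(theta**2/2 + 2*theta + 4/3)/2 + 5*sin(theta**2/2 + 2*theta + 4/3) + 5*cos(theta**2/2 + 2*theta + 4/3) != 0.

Invalid: d/dtheta[G] - f = 5*theta*sin(theta**2/2 + 2*theta + 4/3)/2 + 5*theta*cos(theta**2/2 + 2*theta + 4/3)/2 + 5*sin(theta**2/2 + 2*theta + 4/3) + 5*cos(theta**2/2 + 2*theta + 4/3), which is not 0.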